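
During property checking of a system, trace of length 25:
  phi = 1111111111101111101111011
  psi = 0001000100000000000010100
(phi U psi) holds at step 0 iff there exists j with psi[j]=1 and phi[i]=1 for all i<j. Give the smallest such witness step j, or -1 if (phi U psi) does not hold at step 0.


(phi U psi) at 0: need smallest j with psi[j]=1 and phi[i]=1 for all i in [0,j).
Scan from step 0:
  step 0: phi=1, psi=0 -> continue
  step 1: phi=1, psi=0 -> continue
  step 2: phi=1, psi=0 -> continue
  step 3: psi=1 and phi held for [0,3) -> witness found
Witness step = 3

3


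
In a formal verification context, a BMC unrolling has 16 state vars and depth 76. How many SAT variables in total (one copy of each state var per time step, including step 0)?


BMC unrolls to depth k, creating one copy of each state var for steps 0..k.
Step count = 76 + 1 = 77 (steps 0 through 76)
Vars per step = 16
Total = 16 * 77 = 1232

1232


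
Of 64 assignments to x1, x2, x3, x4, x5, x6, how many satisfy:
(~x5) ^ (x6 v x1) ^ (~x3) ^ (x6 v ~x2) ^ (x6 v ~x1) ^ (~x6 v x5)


CNF with 6 clauses over 6 vars (64 assignments).
An assignment satisfies CNF iff every clause has >=1 true literal.
Check each row (bits = x1,x2,x3,x4,x5,x6; clause T/F shown):
  row 0 [000000]: clauses=TFTTTT -> 0
  row 1 [000001]: clauses=TTTTTF -> 0
  row 2 [000010]: clauses=FFTTTT -> 0
  row 3 [000011]: clauses=FTTTTT -> 0
  row 4 [000100]: clauses=TFTTTT -> 0
  (every remaining row is evaluated the same way; all 64 results are listed next)
Full result column, 8 rows per line (x1,x2,x3 fixed per line; x4,x5,x6 runs 000..111 left to right):
  rows 0-7 [x1,x2,x3=000]: 00000000  (ones: 0)
  rows 8-15 [x1,x2,x3=001]: 00000000  (ones: 0)
  rows 16-23 [x1,x2,x3=010]: 00000000  (ones: 0)
  rows 24-31 [x1,x2,x3=011]: 00000000  (ones: 0)
  rows 32-39 [x1,x2,x3=100]: 00000000  (ones: 0)
  rows 40-47 [x1,x2,x3=101]: 00000000  (ones: 0)
  rows 48-55 [x1,x2,x3=110]: 00000000  (ones: 0)
  rows 56-63 [x1,x2,x3=111]: 00000000  (ones: 0)
Satisfying assignments = 0+0+0+0+0+0+0+0 = 0

0


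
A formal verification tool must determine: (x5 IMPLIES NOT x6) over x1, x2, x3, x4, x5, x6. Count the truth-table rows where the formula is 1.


Formula: (x5 IMPLIES NOT x6) over 6 vars (64 rows)
Evaluate each row (x1, x2, x3, x4, x5, x6 as bits, MSB first):
  row 0 [000000]: (0 IMPLIES NOT 0) -> 1
  row 1 [000001]: (0 IMPLIES NOT 1) -> 1
  row 2 [000010]: (1 IMPLIES NOT 0) -> 1
  row 3 [000011]: (1 IMPLIES NOT 1) -> 0
  row 4 [000100]: (0 IMPLIES NOT 0) -> 1
  (every remaining row is evaluated the same way; all 64 results are listed next)
Full result column, 8 rows per line (x1,x2,x3 fixed per line; x4,x5,x6 runs 000..111 left to right):
  rows 0-7 [x1,x2,x3=000]: 11101110  (ones: 6)
  rows 8-15 [x1,x2,x3=001]: 11101110  (ones: 6)
  rows 16-23 [x1,x2,x3=010]: 11101110  (ones: 6)
  rows 24-31 [x1,x2,x3=011]: 11101110  (ones: 6)
  rows 32-39 [x1,x2,x3=100]: 11101110  (ones: 6)
  rows 40-47 [x1,x2,x3=101]: 11101110  (ones: 6)
  rows 48-55 [x1,x2,x3=110]: 11101110  (ones: 6)
  rows 56-63 [x1,x2,x3=111]: 11101110  (ones: 6)
Count of 1-rows = 6+6+6+6+6+6+6+6 = 48

48


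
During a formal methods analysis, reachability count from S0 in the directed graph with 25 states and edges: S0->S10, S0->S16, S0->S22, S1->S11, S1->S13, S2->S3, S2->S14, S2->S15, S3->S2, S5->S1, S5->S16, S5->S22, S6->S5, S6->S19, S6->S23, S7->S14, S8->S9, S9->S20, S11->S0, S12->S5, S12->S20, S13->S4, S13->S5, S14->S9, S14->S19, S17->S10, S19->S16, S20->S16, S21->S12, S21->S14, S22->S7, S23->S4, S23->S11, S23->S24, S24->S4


BFS from S0:
  layer 0: {S0}
  layer 1: {S10, S16, S22}
  layer 2: {S7}
  layer 3: {S14}
  layer 4: {S9, S19}
  layer 5: {S20}
Reachable set: {S0, S7, S9, S10, S14, S16, S19, S20, S22}
Count = 9

9


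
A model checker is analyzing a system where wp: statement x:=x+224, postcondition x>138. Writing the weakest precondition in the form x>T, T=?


Formula: wp(x:=E, P) = P[E/x] (substitute E for x in postcondition)
Step 1: Postcondition: x>138
Step 2: Substitute x+224 for x: x+224>138
Step 3: Solve for x: x > 138-224 = -86

-86


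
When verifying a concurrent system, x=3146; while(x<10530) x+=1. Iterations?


Step 1: x goes from 3146 toward 10530 by 1; the body runs while x<10530, so iterations = ceil((bound-start)/step)
Step 2: Distance=7384
Step 3: ceil(7384/1)=7384

7384


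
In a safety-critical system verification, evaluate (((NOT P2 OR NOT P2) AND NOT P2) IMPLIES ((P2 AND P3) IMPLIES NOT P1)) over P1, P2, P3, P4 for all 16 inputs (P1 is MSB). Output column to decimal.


Formula: (((NOT P2 OR NOT P2) AND NOT P2) IMPLIES ((P2 AND P3) IMPLIES NOT P1)) over P1, P2, P3, P4 (16 rows)
Evaluate each row (bits = P1,P2,P3,P4, MSB first):
  row 0 [0000]: (((NOT 0 OR NOT 0) AND NOT 0) IMPLIES ((0 AND 0) IMPLIES NOT 0)) -> 1
  row 1 [0001]: (((NOT 0 OR NOT 0) AND NOT 0) IMPLIES ((0 AND 0) IMPLIES NOT 0)) -> 1
  row 2 [0010]: (((NOT 0 OR NOT 0) AND NOT 0) IMPLIES ((0 AND 1) IMPLIES NOT 0)) -> 1
  row 3 [0011]: (((NOT 0 OR NOT 0) AND NOT 0) IMPLIES ((0 AND 1) IMPLIES NOT 0)) -> 1
  row 4 [0100]: (((NOT 1 OR NOT 1) AND NOT 1) IMPLIES ((1 AND 0) IMPLIES NOT 0)) -> 1
  row 5 [0101]: (((NOT 1 OR NOT 1) AND NOT 1) IMPLIES ((1 AND 0) IMPLIES NOT 0)) -> 1
  row 6 [0110]: (((NOT 1 OR NOT 1) AND NOT 1) IMPLIES ((1 AND 1) IMPLIES NOT 0)) -> 1
  row 7 [0111]: (((NOT 1 OR NOT 1) AND NOT 1) IMPLIES ((1 AND 1) IMPLIES NOT 0)) -> 1
  row 8 [1000]: (((NOT 0 OR NOT 0) AND NOT 0) IMPLIES ((0 AND 0) IMPLIES NOT 1)) -> 1
  row 9 [1001]: (((NOT 0 OR NOT 0) AND NOT 0) IMPLIES ((0 AND 0) IMPLIES NOT 1)) -> 1
  row 10 [1010]: (((NOT 0 OR NOT 0) AND NOT 0) IMPLIES ((0 AND 1) IMPLIES NOT 1)) -> 1
  row 11 [1011]: (((NOT 0 OR NOT 0) AND NOT 0) IMPLIES ((0 AND 1) IMPLIES NOT 1)) -> 1
  row 12 [1100]: (((NOT 1 OR NOT 1) AND NOT 1) IMPLIES ((1 AND 0) IMPLIES NOT 1)) -> 1
  row 13 [1101]: (((NOT 1 OR NOT 1) AND NOT 1) IMPLIES ((1 AND 0) IMPLIES NOT 1)) -> 1
  row 14 [1110]: (((NOT 1 OR NOT 1) AND NOT 1) IMPLIES ((1 AND 1) IMPLIES NOT 1)) -> 1
  row 15 [1111]: (((NOT 1 OR NOT 1) AND NOT 1) IMPLIES ((1 AND 1) IMPLIES NOT 1)) -> 1
Full result column, 4 rows per line (P1,P2 fixed per line; P3,P4 runs 00..11 left to right):
  rows 0-3 [P1,P2=00]: 1111  = hex F
  rows 4-7 [P1,P2=01]: 1111  = hex F
  rows 8-11 [P1,P2=10]: 1111  = hex F
  rows 12-15 [P1,P2=11]: 1111  = hex F
Output column (row 0 .. row 15) = 1111111111111111
Output column grouped in 4s = 1111 1111 1111 1111 = 0xFFFF
Convert to decimal digit by digit (value = value*16 + digit):
  F -> 15
  15*16 + 15 (F) = 255
  255*16 + 15 (F) = 4095
  4095*16 + 15 (F) = 65535
Decimal = 65535

65535


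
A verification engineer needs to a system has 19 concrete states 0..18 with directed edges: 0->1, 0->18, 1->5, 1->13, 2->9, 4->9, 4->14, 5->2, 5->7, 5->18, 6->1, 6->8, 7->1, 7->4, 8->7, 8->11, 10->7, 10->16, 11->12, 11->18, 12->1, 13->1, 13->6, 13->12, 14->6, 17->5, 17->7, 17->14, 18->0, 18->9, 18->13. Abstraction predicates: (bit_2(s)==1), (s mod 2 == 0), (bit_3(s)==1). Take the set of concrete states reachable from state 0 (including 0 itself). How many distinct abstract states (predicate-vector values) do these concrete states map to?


BFS from 0:
Concrete reachable: {0, 1, 2, 4, 5, 6, 7, 8, 9, 11, 12, 13, 14, 18}
Abstract via predicates (bit_2(s)==1), (s mod 2 == 0), (bit_3(s)==1):
  (0,0,0) <- {1}
  (0,0,1) <- {9, 11}
  (0,1,0) <- {0, 2, 18}
  (0,1,1) <- {8}
  (1,0,0) <- {5, 7}
  (1,0,1) <- {13}
  (1,1,0) <- {4, 6}
  (1,1,1) <- {12, 14}
Distinct abstract states = 8

8


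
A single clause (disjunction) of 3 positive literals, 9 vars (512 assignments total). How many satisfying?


Step 1: Total=2^9=512
Step 2: Unsat when all 3 false: 2^6=64
Step 3: Sat=512-64=448

448


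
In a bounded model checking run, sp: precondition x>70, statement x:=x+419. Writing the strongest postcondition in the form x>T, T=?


Formula: sp(P, x:=E) = exists old_x. (x = E[old_x/x]) AND P[old_x/x] (old_x is the value of x before the assignment; eliminate old_x by solving x = E[old_x/x] for old_x)
Step 1: Precondition P: x>70, i.e. old_x > 70
Step 2: Assignment gives x = old_x + 419, so old_x = x - 419
Step 3: Substitute into P: x - 419 > 70
Step 4: Simplify: x > 70+419 = 489

489


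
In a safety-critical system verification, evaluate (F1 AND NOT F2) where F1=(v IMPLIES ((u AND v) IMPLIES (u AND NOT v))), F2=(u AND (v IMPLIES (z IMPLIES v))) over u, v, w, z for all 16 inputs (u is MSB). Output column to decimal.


F1 = (v IMPLIES ((u AND v) IMPLIES (u AND NOT v)))
F2 = (u AND (v IMPLIES (z IMPLIES v)))
Counterexample to F1=>F2 is where F1=1 and F2=0.
Evaluate each row (bits = u,v,w,z, MSB first):
  row 0 [0000]: F1=1 F2=0 -> F1&~F2 -> 1
  row 1 [0001]: F1=1 F2=0 -> F1&~F2 -> 1
  row 2 [0010]: F1=1 F2=0 -> F1&~F2 -> 1
  row 3 [0011]: F1=1 F2=0 -> F1&~F2 -> 1
  row 4 [0100]: F1=1 F2=0 -> F1&~F2 -> 1
  row 5 [0101]: F1=1 F2=0 -> F1&~F2 -> 1
  row 6 [0110]: F1=1 F2=0 -> F1&~F2 -> 1
  row 7 [0111]: F1=1 F2=0 -> F1&~F2 -> 1
  row 8 [1000]: F1=1 F2=1 -> F1&~F2 -> 0
  row 9 [1001]: F1=1 F2=1 -> F1&~F2 -> 0
  row 10 [1010]: F1=1 F2=1 -> F1&~F2 -> 0
  row 11 [1011]: F1=1 F2=1 -> F1&~F2 -> 0
  row 12 [1100]: F1=0 F2=1 -> F1&~F2 -> 0
  row 13 [1101]: F1=0 F2=1 -> F1&~F2 -> 0
  row 14 [1110]: F1=0 F2=1 -> F1&~F2 -> 0
  row 15 [1111]: F1=0 F2=1 -> F1&~F2 -> 0
Full result column, 4 rows per line (u,v fixed per line; w,z runs 00..11 left to right):
  rows 0-3 [u,v=00]: 1111  = hex F
  rows 4-7 [u,v=01]: 1111  = hex F
  rows 8-11 [u,v=10]: 0000  = hex 0
  rows 12-15 [u,v=11]: 0000  = hex 0
Counterexample vector (row 0 .. row 15) = 1111111100000000
Output column grouped in 4s = 1111 1111 0000 0000 = 0xFF00
Convert to decimal digit by digit (value = value*16 + digit):
  F -> 15
  15*16 + 15 (F) = 255
  255*16 + 0 = 4080
  4080*16 + 0 = 65280
Decimal = 65280

65280


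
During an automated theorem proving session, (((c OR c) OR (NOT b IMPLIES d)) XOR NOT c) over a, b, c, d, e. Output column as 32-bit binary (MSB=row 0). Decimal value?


Formula: (((c OR c) OR (NOT b IMPLIES d)) XOR NOT c) over a, b, c, d, e (32 rows)
Evaluate each row (bits = a,b,c,d,e, MSB first):
  row 0 [00000]: (((0 OR 0) OR (NOT 0 IMPLIES 0)) XOR NOT 0) -> 1
  row 1 [00001]: (((0 OR 0) OR (NOT 0 IMPLIES 0)) XOR NOT 0) -> 1
  row 2 [00010]: (((0 OR 0) OR (NOT 0 IMPLIES 1)) XOR NOT 0) -> 0
  row 3 [00011]: (((0 OR 0) OR (NOT 0 IMPLIES 1)) XOR NOT 0) -> 0
  row 4 [00100]: (((1 OR 1) OR (NOT 0 IMPLIES 0)) XOR NOT 1) -> 1
  row 5 [00101]: (((1 OR 1) OR (NOT 0 IMPLIES 0)) XOR NOT 1) -> 1
  row 6 [00110]: (((1 OR 1) OR (NOT 0 IMPLIES 1)) XOR NOT 1) -> 1
  row 7 [00111]: (((1 OR 1) OR (NOT 0 IMPLIES 1)) XOR NOT 1) -> 1
  row 8 [01000]: (((0 OR 0) OR (NOT 1 IMPLIES 0)) XOR NOT 0) -> 0
  row 9 [01001]: (((0 OR 0) OR (NOT 1 IMPLIES 0)) XOR NOT 0) -> 0
  row 10 [01010]: (((0 OR 0) OR (NOT 1 IMPLIES 1)) XOR NOT 0) -> 0
  row 11 [01011]: (((0 OR 0) OR (NOT 1 IMPLIES 1)) XOR NOT 0) -> 0
  row 12 [01100]: (((1 OR 1) OR (NOT 1 IMPLIES 0)) XOR NOT 1) -> 1
  row 13 [01101]: (((1 OR 1) OR (NOT 1 IMPLIES 0)) XOR NOT 1) -> 1
  row 14 [01110]: (((1 OR 1) OR (NOT 1 IMPLIES 1)) XOR NOT 1) -> 1
  row 15 [01111]: (((1 OR 1) OR (NOT 1 IMPLIES 1)) XOR NOT 1) -> 1
  row 16 [10000]: (((0 OR 0) OR (NOT 0 IMPLIES 0)) XOR NOT 0) -> 1
  row 17 [10001]: (((0 OR 0) OR (NOT 0 IMPLIES 0)) XOR NOT 0) -> 1
  row 18 [10010]: (((0 OR 0) OR (NOT 0 IMPLIES 1)) XOR NOT 0) -> 0
  row 19 [10011]: (((0 OR 0) OR (NOT 0 IMPLIES 1)) XOR NOT 0) -> 0
  row 20 [10100]: (((1 OR 1) OR (NOT 0 IMPLIES 0)) XOR NOT 1) -> 1
  row 21 [10101]: (((1 OR 1) OR (NOT 0 IMPLIES 0)) XOR NOT 1) -> 1
  row 22 [10110]: (((1 OR 1) OR (NOT 0 IMPLIES 1)) XOR NOT 1) -> 1
  row 23 [10111]: (((1 OR 1) OR (NOT 0 IMPLIES 1)) XOR NOT 1) -> 1
  row 24 [11000]: (((0 OR 0) OR (NOT 1 IMPLIES 0)) XOR NOT 0) -> 0
  row 25 [11001]: (((0 OR 0) OR (NOT 1 IMPLIES 0)) XOR NOT 0) -> 0
  row 26 [11010]: (((0 OR 0) OR (NOT 1 IMPLIES 1)) XOR NOT 0) -> 0
  row 27 [11011]: (((0 OR 0) OR (NOT 1 IMPLIES 1)) XOR NOT 0) -> 0
  row 28 [11100]: (((1 OR 1) OR (NOT 1 IMPLIES 0)) XOR NOT 1) -> 1
  row 29 [11101]: (((1 OR 1) OR (NOT 1 IMPLIES 0)) XOR NOT 1) -> 1
  row 30 [11110]: (((1 OR 1) OR (NOT 1 IMPLIES 1)) XOR NOT 1) -> 1
  row 31 [11111]: (((1 OR 1) OR (NOT 1 IMPLIES 1)) XOR NOT 1) -> 1
Full result column, 4 rows per line (a,b,c fixed per line; d,e runs 00..11 left to right):
  rows 0-3 [a,b,c=000]: 1100  = hex C
  rows 4-7 [a,b,c=001]: 1111  = hex F
  rows 8-11 [a,b,c=010]: 0000  = hex 0
  rows 12-15 [a,b,c=011]: 1111  = hex F
  rows 16-19 [a,b,c=100]: 1100  = hex C
  rows 20-23 [a,b,c=101]: 1111  = hex F
  rows 24-27 [a,b,c=110]: 0000  = hex 0
  rows 28-31 [a,b,c=111]: 1111  = hex F
Output column (row 0 .. row 31) = 11001111000011111100111100001111
Output column grouped in 4s = 1100 1111 0000 1111 1100 1111 0000 1111 = 0xCF0FCF0F
Convert to decimal digit by digit (value = value*16 + digit):
  C -> 12
  12*16 + 15 (F) = 207
  207*16 + 0 = 3312
  3312*16 + 15 (F) = 53007
  53007*16 + 12 (C) = 848124
  848124*16 + 15 (F) = 13569999
  13569999*16 + 0 = 217119984
  217119984*16 + 15 (F) = 3473919759
Decimal = 3473919759

3473919759


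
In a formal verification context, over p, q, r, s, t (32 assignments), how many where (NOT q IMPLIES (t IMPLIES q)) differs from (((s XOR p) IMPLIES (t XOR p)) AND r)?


F1 = (NOT q IMPLIES (t IMPLIES q))
F2 = (((s XOR p) IMPLIES (t XOR p)) AND r)
Evaluate both on each of 32 rows (bits = p,q,r,s,t):
  row 0 [00000]: F1=1 F2=0 (differ) -> 1
  row 1 [00001]: F1=0 F2=0 -> 0
  row 2 [00010]: F1=1 F2=0 (differ) -> 1
  row 3 [00011]: F1=0 F2=0 -> 0
  row 4 [00100]: F1=1 F2=1 -> 0
  row 5 [00101]: F1=0 F2=1 (differ) -> 1
  row 6 [00110]: F1=1 F2=0 (differ) -> 1
  row 7 [00111]: F1=0 F2=1 (differ) -> 1
  row 8 [01000]: F1=1 F2=0 (differ) -> 1
  row 9 [01001]: F1=1 F2=0 (differ) -> 1
  row 10 [01010]: F1=1 F2=0 (differ) -> 1
  row 11 [01011]: F1=1 F2=0 (differ) -> 1
  row 12 [01100]: F1=1 F2=1 -> 0
  row 13 [01101]: F1=1 F2=1 -> 0
  row 14 [01110]: F1=1 F2=0 (differ) -> 1
  row 15 [01111]: F1=1 F2=1 -> 0
  row 16 [10000]: F1=1 F2=0 (differ) -> 1
  row 17 [10001]: F1=0 F2=0 -> 0
  row 18 [10010]: F1=1 F2=0 (differ) -> 1
  row 19 [10011]: F1=0 F2=0 -> 0
  row 20 [10100]: F1=1 F2=1 -> 0
  row 21 [10101]: F1=0 F2=0 -> 0
  row 22 [10110]: F1=1 F2=1 -> 0
  row 23 [10111]: F1=0 F2=1 (differ) -> 1
  row 24 [11000]: F1=1 F2=0 (differ) -> 1
  row 25 [11001]: F1=1 F2=0 (differ) -> 1
  row 26 [11010]: F1=1 F2=0 (differ) -> 1
  row 27 [11011]: F1=1 F2=0 (differ) -> 1
  row 28 [11100]: F1=1 F2=1 -> 0
  row 29 [11101]: F1=1 F2=0 (differ) -> 1
  row 30 [11110]: F1=1 F2=1 -> 0
  row 31 [11111]: F1=1 F2=1 -> 0
Full result column, 8 rows per line (p,q fixed per line; r,s,t runs 000..111 left to right):
  rows 0-7 [p,q=00]: 10100111  (ones: 5)
  rows 8-15 [p,q=01]: 11110010  (ones: 5)
  rows 16-23 [p,q=10]: 10100001  (ones: 3)
  rows 24-31 [p,q=11]: 11110100  (ones: 5)
Disagreements = 5+5+3+5 = 18

18


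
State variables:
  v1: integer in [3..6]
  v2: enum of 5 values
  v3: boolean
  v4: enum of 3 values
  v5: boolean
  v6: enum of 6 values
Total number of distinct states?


State space = product of domain sizes of all variables.
Domain sizes:
  v1 (integer in [3..6]): 4
  v2 (enum of 5 values): 5
  v3 (boolean): 2
  v4 (enum of 3 values): 3
  v5 (boolean): 2
  v6 (enum of 6 values): 6
Product = 4 * 5 * 2 * 3 * 2 * 6 = 1440

1440


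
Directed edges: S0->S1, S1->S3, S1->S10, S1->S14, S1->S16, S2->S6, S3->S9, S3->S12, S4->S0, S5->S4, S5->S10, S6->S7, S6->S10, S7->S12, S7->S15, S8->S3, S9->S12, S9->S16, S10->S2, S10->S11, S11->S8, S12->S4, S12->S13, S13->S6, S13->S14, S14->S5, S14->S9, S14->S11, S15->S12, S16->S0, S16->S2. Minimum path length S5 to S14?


BFS layer-by-layer from S5:
  dist 0: {S5}
  dist 1: {S4, S10}
  dist 2: {S0, S2, S11}
  dist 3: {S1, S6, S8}
  dist 4: {S3, S7, S14, S16}
  -> S14 reached at distance 4
Shortest path length = 4

4


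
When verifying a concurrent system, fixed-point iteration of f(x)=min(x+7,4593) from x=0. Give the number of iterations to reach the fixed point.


Step 1: x=0, cap=4593, increment=7
Step 2: x grows by 7 each step until capped at 4593; fixed point is x=4593
Step 3: iterations = ceil(4593/7) = 657

657


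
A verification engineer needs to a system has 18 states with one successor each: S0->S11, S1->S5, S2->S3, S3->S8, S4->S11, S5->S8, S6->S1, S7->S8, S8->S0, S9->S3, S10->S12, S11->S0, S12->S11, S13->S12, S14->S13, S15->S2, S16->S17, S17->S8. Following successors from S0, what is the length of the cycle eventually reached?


Trace from S0 until a state repeats:
  S0 -> S11 -> S0
S0 first seen at step 0, revisited at step 2.
Cycle length = 2 - 0 = 2

2


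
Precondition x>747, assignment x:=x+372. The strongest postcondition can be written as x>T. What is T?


Formula: sp(P, x:=E) = exists old_x. (x = E[old_x/x]) AND P[old_x/x] (old_x is the value of x before the assignment; eliminate old_x by solving x = E[old_x/x] for old_x)
Step 1: Precondition P: x>747, i.e. old_x > 747
Step 2: Assignment gives x = old_x + 372, so old_x = x - 372
Step 3: Substitute into P: x - 372 > 747
Step 4: Simplify: x > 747+372 = 1119

1119


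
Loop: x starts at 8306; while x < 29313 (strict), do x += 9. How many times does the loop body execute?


Step 1: x goes from 8306 toward 29313 by 9; the body runs while x<29313, so iterations = ceil((bound-start)/step)
Step 2: Distance=21007
Step 3: ceil(21007/9)=2335

2335


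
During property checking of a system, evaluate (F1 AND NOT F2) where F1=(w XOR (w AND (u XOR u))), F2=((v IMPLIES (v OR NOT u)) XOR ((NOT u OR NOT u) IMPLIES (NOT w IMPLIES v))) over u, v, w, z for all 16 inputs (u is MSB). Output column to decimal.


F1 = (w XOR (w AND (u XOR u)))
F2 = ((v IMPLIES (v OR NOT u)) XOR ((NOT u OR NOT u) IMPLIES (NOT w IMPLIES v)))
Counterexample to F1=>F2 is where F1=1 and F2=0.
Evaluate each row (bits = u,v,w,z, MSB first):
  row 0 [0000]: F1=0 F2=1 -> F1&~F2 -> 0
  row 1 [0001]: F1=0 F2=1 -> F1&~F2 -> 0
  row 2 [0010]: F1=1 F2=0 -> F1&~F2 -> 1
  row 3 [0011]: F1=1 F2=0 -> F1&~F2 -> 1
  row 4 [0100]: F1=0 F2=0 -> F1&~F2 -> 0
  row 5 [0101]: F1=0 F2=0 -> F1&~F2 -> 0
  row 6 [0110]: F1=1 F2=0 -> F1&~F2 -> 1
  row 7 [0111]: F1=1 F2=0 -> F1&~F2 -> 1
  row 8 [1000]: F1=0 F2=0 -> F1&~F2 -> 0
  row 9 [1001]: F1=0 F2=0 -> F1&~F2 -> 0
  row 10 [1010]: F1=1 F2=0 -> F1&~F2 -> 1
  row 11 [1011]: F1=1 F2=0 -> F1&~F2 -> 1
  row 12 [1100]: F1=0 F2=0 -> F1&~F2 -> 0
  row 13 [1101]: F1=0 F2=0 -> F1&~F2 -> 0
  row 14 [1110]: F1=1 F2=0 -> F1&~F2 -> 1
  row 15 [1111]: F1=1 F2=0 -> F1&~F2 -> 1
Full result column, 4 rows per line (u,v fixed per line; w,z runs 00..11 left to right):
  rows 0-3 [u,v=00]: 0011  = hex 3
  rows 4-7 [u,v=01]: 0011  = hex 3
  rows 8-11 [u,v=10]: 0011  = hex 3
  rows 12-15 [u,v=11]: 0011  = hex 3
Counterexample vector (row 0 .. row 15) = 0011001100110011
Output column grouped in 4s = 0011 0011 0011 0011 = 0x3333
Convert to decimal digit by digit (value = value*16 + digit):
  3 -> 3
  3*16 + 3 = 51
  51*16 + 3 = 819
  819*16 + 3 = 13107
Decimal = 13107

13107


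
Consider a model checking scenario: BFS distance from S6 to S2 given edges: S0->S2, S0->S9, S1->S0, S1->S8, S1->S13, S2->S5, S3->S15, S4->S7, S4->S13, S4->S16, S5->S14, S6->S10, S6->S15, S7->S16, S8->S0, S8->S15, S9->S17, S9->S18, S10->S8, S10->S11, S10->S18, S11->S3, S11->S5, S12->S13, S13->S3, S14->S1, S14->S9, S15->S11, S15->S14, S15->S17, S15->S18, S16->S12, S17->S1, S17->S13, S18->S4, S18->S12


BFS layer-by-layer from S6:
  dist 0: {S6}
  dist 1: {S10, S15}
  dist 2: {S8, S11, S14, S17, S18}
  dist 3: {S0, S1, S3, S4, S5, S9, S12, S13}
  dist 4: {S2, S7, S16}
  -> S2 reached at distance 4
Shortest path length = 4

4


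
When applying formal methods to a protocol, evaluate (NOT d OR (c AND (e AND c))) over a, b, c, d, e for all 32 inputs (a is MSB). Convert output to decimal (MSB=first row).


Formula: (NOT d OR (c AND (e AND c))) over a, b, c, d, e (32 rows)
Evaluate each row (bits = a,b,c,d,e, MSB first):
  row 0 [00000]: (NOT 0 OR (0 AND (0 AND 0))) -> 1
  row 1 [00001]: (NOT 0 OR (0 AND (1 AND 0))) -> 1
  row 2 [00010]: (NOT 1 OR (0 AND (0 AND 0))) -> 0
  row 3 [00011]: (NOT 1 OR (0 AND (1 AND 0))) -> 0
  row 4 [00100]: (NOT 0 OR (1 AND (0 AND 1))) -> 1
  row 5 [00101]: (NOT 0 OR (1 AND (1 AND 1))) -> 1
  row 6 [00110]: (NOT 1 OR (1 AND (0 AND 1))) -> 0
  row 7 [00111]: (NOT 1 OR (1 AND (1 AND 1))) -> 1
  row 8 [01000]: (NOT 0 OR (0 AND (0 AND 0))) -> 1
  row 9 [01001]: (NOT 0 OR (0 AND (1 AND 0))) -> 1
  row 10 [01010]: (NOT 1 OR (0 AND (0 AND 0))) -> 0
  row 11 [01011]: (NOT 1 OR (0 AND (1 AND 0))) -> 0
  row 12 [01100]: (NOT 0 OR (1 AND (0 AND 1))) -> 1
  row 13 [01101]: (NOT 0 OR (1 AND (1 AND 1))) -> 1
  row 14 [01110]: (NOT 1 OR (1 AND (0 AND 1))) -> 0
  row 15 [01111]: (NOT 1 OR (1 AND (1 AND 1))) -> 1
  row 16 [10000]: (NOT 0 OR (0 AND (0 AND 0))) -> 1
  row 17 [10001]: (NOT 0 OR (0 AND (1 AND 0))) -> 1
  row 18 [10010]: (NOT 1 OR (0 AND (0 AND 0))) -> 0
  row 19 [10011]: (NOT 1 OR (0 AND (1 AND 0))) -> 0
  row 20 [10100]: (NOT 0 OR (1 AND (0 AND 1))) -> 1
  row 21 [10101]: (NOT 0 OR (1 AND (1 AND 1))) -> 1
  row 22 [10110]: (NOT 1 OR (1 AND (0 AND 1))) -> 0
  row 23 [10111]: (NOT 1 OR (1 AND (1 AND 1))) -> 1
  row 24 [11000]: (NOT 0 OR (0 AND (0 AND 0))) -> 1
  row 25 [11001]: (NOT 0 OR (0 AND (1 AND 0))) -> 1
  row 26 [11010]: (NOT 1 OR (0 AND (0 AND 0))) -> 0
  row 27 [11011]: (NOT 1 OR (0 AND (1 AND 0))) -> 0
  row 28 [11100]: (NOT 0 OR (1 AND (0 AND 1))) -> 1
  row 29 [11101]: (NOT 0 OR (1 AND (1 AND 1))) -> 1
  row 30 [11110]: (NOT 1 OR (1 AND (0 AND 1))) -> 0
  row 31 [11111]: (NOT 1 OR (1 AND (1 AND 1))) -> 1
Full result column, 4 rows per line (a,b,c fixed per line; d,e runs 00..11 left to right):
  rows 0-3 [a,b,c=000]: 1100  = hex C
  rows 4-7 [a,b,c=001]: 1101  = hex D
  rows 8-11 [a,b,c=010]: 1100  = hex C
  rows 12-15 [a,b,c=011]: 1101  = hex D
  rows 16-19 [a,b,c=100]: 1100  = hex C
  rows 20-23 [a,b,c=101]: 1101  = hex D
  rows 24-27 [a,b,c=110]: 1100  = hex C
  rows 28-31 [a,b,c=111]: 1101  = hex D
Output column (row 0 .. row 31) = 11001101110011011100110111001101
Output column grouped in 4s = 1100 1101 1100 1101 1100 1101 1100 1101 = 0xCDCDCDCD
Convert to decimal digit by digit (value = value*16 + digit):
  C -> 12
  12*16 + 13 (D) = 205
  205*16 + 12 (C) = 3292
  3292*16 + 13 (D) = 52685
  52685*16 + 12 (C) = 842972
  842972*16 + 13 (D) = 13487565
  13487565*16 + 12 (C) = 215801052
  215801052*16 + 13 (D) = 3452816845
Decimal = 3452816845

3452816845


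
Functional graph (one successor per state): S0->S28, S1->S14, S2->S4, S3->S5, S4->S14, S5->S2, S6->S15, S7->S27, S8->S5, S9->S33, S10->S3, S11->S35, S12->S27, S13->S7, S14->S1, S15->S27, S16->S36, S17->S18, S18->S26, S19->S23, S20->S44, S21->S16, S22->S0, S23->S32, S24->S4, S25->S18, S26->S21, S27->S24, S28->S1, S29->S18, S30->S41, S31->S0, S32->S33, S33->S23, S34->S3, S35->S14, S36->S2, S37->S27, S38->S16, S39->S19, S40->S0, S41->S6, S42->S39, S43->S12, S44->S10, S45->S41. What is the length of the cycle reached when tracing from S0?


Trace from S0 until a state repeats:
  S0 -> S28 -> S1 -> S14 -> S1
S1 first seen at step 2, revisited at step 4.
Cycle length = 4 - 2 = 2

2


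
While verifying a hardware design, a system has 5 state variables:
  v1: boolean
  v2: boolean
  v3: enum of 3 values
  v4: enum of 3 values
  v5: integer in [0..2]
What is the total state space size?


State space = product of domain sizes of all variables.
Domain sizes:
  v1 (boolean): 2
  v2 (boolean): 2
  v3 (enum of 3 values): 3
  v4 (enum of 3 values): 3
  v5 (integer in [0..2]): 3
Product = 2 * 2 * 3 * 3 * 3 = 108

108


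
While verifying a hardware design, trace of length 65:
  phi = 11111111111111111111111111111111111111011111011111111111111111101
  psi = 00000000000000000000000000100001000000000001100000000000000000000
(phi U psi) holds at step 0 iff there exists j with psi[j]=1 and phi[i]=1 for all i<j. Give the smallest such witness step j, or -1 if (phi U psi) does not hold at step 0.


(phi U psi) at 0: need smallest j with psi[j]=1 and phi[i]=1 for all i in [0,j).
Scan from step 0:
  step 0: phi=1, psi=0 -> continue
  step 1: phi=1, psi=0 -> continue
  step 2: phi=1, psi=0 -> continue
  step 3: phi=1, psi=0 -> continue
  step 26: psi=1 and phi held for [0,26) -> witness found
Witness step = 26

26


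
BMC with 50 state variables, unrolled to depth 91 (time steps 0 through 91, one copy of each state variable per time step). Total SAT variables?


BMC unrolls to depth k, creating one copy of each state var for steps 0..k.
Step count = 91 + 1 = 92 (steps 0 through 91)
Vars per step = 50
Total = 50 * 92 = 4600

4600


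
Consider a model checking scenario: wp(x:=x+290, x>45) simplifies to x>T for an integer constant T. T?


Formula: wp(x:=E, P) = P[E/x] (substitute E for x in postcondition)
Step 1: Postcondition: x>45
Step 2: Substitute x+290 for x: x+290>45
Step 3: Solve for x: x > 45-290 = -245

-245


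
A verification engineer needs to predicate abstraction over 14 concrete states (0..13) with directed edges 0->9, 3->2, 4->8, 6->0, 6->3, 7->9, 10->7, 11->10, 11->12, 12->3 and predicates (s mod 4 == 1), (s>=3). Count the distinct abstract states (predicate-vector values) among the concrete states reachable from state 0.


BFS from 0:
Concrete reachable: {0, 9}
Abstract via predicates (s mod 4 == 1), (s>=3):
  (0,0) <- {0}
  (1,1) <- {9}
Distinct abstract states = 2

2


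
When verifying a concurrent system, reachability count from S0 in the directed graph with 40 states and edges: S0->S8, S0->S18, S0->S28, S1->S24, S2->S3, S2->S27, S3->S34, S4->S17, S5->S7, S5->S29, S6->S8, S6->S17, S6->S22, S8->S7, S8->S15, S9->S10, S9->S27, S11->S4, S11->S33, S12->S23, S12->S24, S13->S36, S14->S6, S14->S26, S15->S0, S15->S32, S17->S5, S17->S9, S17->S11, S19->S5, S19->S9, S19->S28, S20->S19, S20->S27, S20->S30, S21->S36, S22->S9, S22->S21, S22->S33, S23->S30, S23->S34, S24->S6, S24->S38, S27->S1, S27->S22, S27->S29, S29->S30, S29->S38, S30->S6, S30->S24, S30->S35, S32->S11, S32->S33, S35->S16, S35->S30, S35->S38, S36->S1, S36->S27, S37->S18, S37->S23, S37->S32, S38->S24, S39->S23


BFS from S0:
  layer 0: {S0}
  layer 1: {S8, S18, S28}
  layer 2: {S7, S15}
  layer 3: {S32}
  layer 4: {S11, S33}
  layer 5: {S4}
  layer 6: {S17}
  layer 7: {S5, S9}
  layer 8: {S10, S27, S29}
  layer 9: {S1, S22, S30, S38}
  layer 10: {S6, S21, S24, S35}
  layer 11: {S16, S36}
Reachable set: {S0, S1, S4, S5, S6, S7, S8, S9, S10, S11, S15, S16, S17, S18, S21, S22, S24, S27, S28, S29, S30, S32, S33, S35, S36, S38}
Count = 26

26


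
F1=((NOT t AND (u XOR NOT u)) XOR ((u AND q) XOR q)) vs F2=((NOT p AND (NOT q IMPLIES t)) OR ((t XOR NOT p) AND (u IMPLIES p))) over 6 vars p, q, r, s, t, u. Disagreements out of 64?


F1 = ((NOT t AND (u XOR NOT u)) XOR ((u AND q) XOR q))
F2 = ((NOT p AND (NOT q IMPLIES t)) OR ((t XOR NOT p) AND (u IMPLIES p)))
Evaluate both on each of 64 rows (bits = p,q,r,s,t,u):
  row 0 [000000]: F1=1 F2=1 -> 0
  row 1 [000001]: F1=1 F2=0 (differ) -> 1
  row 2 [000010]: F1=0 F2=1 (differ) -> 1
  row 3 [000011]: F1=0 F2=1 (differ) -> 1
  row 4 [000100]: F1=1 F2=1 -> 0
  (every remaining row is evaluated the same way; all 64 results are listed next)
Full result column, 8 rows per line (p,q,r fixed per line; s,t,u runs 000..111 left to right):
  rows 0-7 [p,q,r=000]: 01110111  (ones: 6)
  rows 8-15 [p,q,r=001]: 01110111  (ones: 6)
  rows 16-23 [p,q,r=010]: 10011001  (ones: 4)
  rows 24-31 [p,q,r=011]: 10011001  (ones: 4)
  rows 32-39 [p,q,r=100]: 11111111  (ones: 8)
  rows 40-47 [p,q,r=101]: 11111111  (ones: 8)
  rows 48-55 [p,q,r=110]: 01010101  (ones: 4)
  rows 56-63 [p,q,r=111]: 01010101  (ones: 4)
Disagreements = 6+6+4+4+8+8+4+4 = 44

44


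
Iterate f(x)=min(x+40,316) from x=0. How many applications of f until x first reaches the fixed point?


Step 1: x=0, cap=316, increment=40
Step 2: x grows by 40 each step until capped at 316; fixed point is x=316
Step 3: iterations = ceil(316/40) = 8

8


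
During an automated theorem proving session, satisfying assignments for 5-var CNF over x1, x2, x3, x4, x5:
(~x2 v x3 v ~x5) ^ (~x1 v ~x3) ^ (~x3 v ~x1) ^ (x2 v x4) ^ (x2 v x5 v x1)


CNF with 5 clauses over 5 vars (32 assignments).
An assignment satisfies CNF iff every clause has >=1 true literal.
Check each row (bits = x1,x2,x3,x4,x5; clause T/F shown):
  row 0 [00000]: clauses=TTTFF -> 0
  row 1 [00001]: clauses=TTTFT -> 0
  row 2 [00010]: clauses=TTTTF -> 0
  row 3 [00011]: clauses=TTTTT -> 1
  row 4 [00100]: clauses=TTTFF -> 0
  row 5 [00101]: clauses=TTTFT -> 0
  row 6 [00110]: clauses=TTTTF -> 0
  row 7 [00111]: clauses=TTTTT -> 1
  row 8 [01000]: clauses=TTTTT -> 1
  row 9 [01001]: clauses=FTTTT -> 0
  row 10 [01010]: clauses=TTTTT -> 1
  row 11 [01011]: clauses=FTTTT -> 0
  row 12 [01100]: clauses=TTTTT -> 1
  row 13 [01101]: clauses=TTTTT -> 1
  row 14 [01110]: clauses=TTTTT -> 1
  row 15 [01111]: clauses=TTTTT -> 1
  row 16 [10000]: clauses=TTTFT -> 0
  row 17 [10001]: clauses=TTTFT -> 0
  row 18 [10010]: clauses=TTTTT -> 1
  row 19 [10011]: clauses=TTTTT -> 1
  row 20 [10100]: clauses=TFFFT -> 0
  row 21 [10101]: clauses=TFFFT -> 0
  row 22 [10110]: clauses=TFFTT -> 0
  row 23 [10111]: clauses=TFFTT -> 0
  row 24 [11000]: clauses=TTTTT -> 1
  row 25 [11001]: clauses=FTTTT -> 0
  row 26 [11010]: clauses=TTTTT -> 1
  row 27 [11011]: clauses=FTTTT -> 0
  row 28 [11100]: clauses=TFFTT -> 0
  row 29 [11101]: clauses=TFFTT -> 0
  row 30 [11110]: clauses=TFFTT -> 0
  row 31 [11111]: clauses=TFFTT -> 0
Full result column, 8 rows per line (x1,x2 fixed per line; x3,x4,x5 runs 000..111 left to right):
  rows 0-7 [x1,x2=00]: 00010001  (ones: 2)
  rows 8-15 [x1,x2=01]: 10101111  (ones: 6)
  rows 16-23 [x1,x2=10]: 00110000  (ones: 2)
  rows 24-31 [x1,x2=11]: 10100000  (ones: 2)
Satisfying assignments = 2+6+2+2 = 12

12


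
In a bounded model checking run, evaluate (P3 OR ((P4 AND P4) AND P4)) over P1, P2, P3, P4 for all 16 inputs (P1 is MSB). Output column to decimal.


Formula: (P3 OR ((P4 AND P4) AND P4)) over P1, P2, P3, P4 (16 rows)
Evaluate each row (bits = P1,P2,P3,P4, MSB first):
  row 0 [0000]: (0 OR ((0 AND 0) AND 0)) -> 0
  row 1 [0001]: (0 OR ((1 AND 1) AND 1)) -> 1
  row 2 [0010]: (1 OR ((0 AND 0) AND 0)) -> 1
  row 3 [0011]: (1 OR ((1 AND 1) AND 1)) -> 1
  row 4 [0100]: (0 OR ((0 AND 0) AND 0)) -> 0
  row 5 [0101]: (0 OR ((1 AND 1) AND 1)) -> 1
  row 6 [0110]: (1 OR ((0 AND 0) AND 0)) -> 1
  row 7 [0111]: (1 OR ((1 AND 1) AND 1)) -> 1
  row 8 [1000]: (0 OR ((0 AND 0) AND 0)) -> 0
  row 9 [1001]: (0 OR ((1 AND 1) AND 1)) -> 1
  row 10 [1010]: (1 OR ((0 AND 0) AND 0)) -> 1
  row 11 [1011]: (1 OR ((1 AND 1) AND 1)) -> 1
  row 12 [1100]: (0 OR ((0 AND 0) AND 0)) -> 0
  row 13 [1101]: (0 OR ((1 AND 1) AND 1)) -> 1
  row 14 [1110]: (1 OR ((0 AND 0) AND 0)) -> 1
  row 15 [1111]: (1 OR ((1 AND 1) AND 1)) -> 1
Full result column, 4 rows per line (P1,P2 fixed per line; P3,P4 runs 00..11 left to right):
  rows 0-3 [P1,P2=00]: 0111  = hex 7
  rows 4-7 [P1,P2=01]: 0111  = hex 7
  rows 8-11 [P1,P2=10]: 0111  = hex 7
  rows 12-15 [P1,P2=11]: 0111  = hex 7
Output column (row 0 .. row 15) = 0111011101110111
Output column grouped in 4s = 0111 0111 0111 0111 = 0x7777
Convert to decimal digit by digit (value = value*16 + digit):
  7 -> 7
  7*16 + 7 = 119
  119*16 + 7 = 1911
  1911*16 + 7 = 30583
Decimal = 30583

30583


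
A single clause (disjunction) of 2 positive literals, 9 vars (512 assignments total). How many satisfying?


Step 1: Total=2^9=512
Step 2: Unsat when all 2 false: 2^7=128
Step 3: Sat=512-128=384

384


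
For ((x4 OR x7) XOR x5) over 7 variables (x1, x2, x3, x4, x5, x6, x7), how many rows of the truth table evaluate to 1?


Formula: ((x4 OR x7) XOR x5) over 7 vars (128 rows)
Evaluate each row (x1, x2, x3, x4, x5, x6, x7 as bits, MSB first):
  row 0 [0000000]: ((0 OR 0) XOR 0) -> 0
  row 1 [0000001]: ((0 OR 1) XOR 0) -> 1
  row 2 [0000010]: ((0 OR 0) XOR 0) -> 0
  row 3 [0000011]: ((0 OR 1) XOR 0) -> 1
  row 4 [0000100]: ((0 OR 0) XOR 1) -> 1
  (every remaining row is evaluated the same way; all 128 results are listed next)
Full result column, 8 rows per line (x1,x2,x3,x4 fixed per line; x5,x6,x7 runs 000..111 left to right):
  rows 0-7 [x1,x2,x3,x4=0000]: 01011010  (ones: 4)
  rows 8-15 [x1,x2,x3,x4=0001]: 11110000  (ones: 4)
  rows 16-23 [x1,x2,x3,x4=0010]: 01011010  (ones: 4)
  rows 24-31 [x1,x2,x3,x4=0011]: 11110000  (ones: 4)
  rows 32-39 [x1,x2,x3,x4=0100]: 01011010  (ones: 4)
  rows 40-47 [x1,x2,x3,x4=0101]: 11110000  (ones: 4)
  rows 48-55 [x1,x2,x3,x4=0110]: 01011010  (ones: 4)
  rows 56-63 [x1,x2,x3,x4=0111]: 11110000  (ones: 4)
  rows 64-71 [x1,x2,x3,x4=1000]: 01011010  (ones: 4)
  rows 72-79 [x1,x2,x3,x4=1001]: 11110000  (ones: 4)
  rows 80-87 [x1,x2,x3,x4=1010]: 01011010  (ones: 4)
  rows 88-95 [x1,x2,x3,x4=1011]: 11110000  (ones: 4)
  rows 96-103 [x1,x2,x3,x4=1100]: 01011010  (ones: 4)
  rows 104-111 [x1,x2,x3,x4=1101]: 11110000  (ones: 4)
  rows 112-119 [x1,x2,x3,x4=1110]: 01011010  (ones: 4)
  rows 120-127 [x1,x2,x3,x4=1111]: 11110000  (ones: 4)
Count of 1-rows = 4+4+4+4+4+4+4+4+4+4+4+4+4+4+4+4 = 64

64


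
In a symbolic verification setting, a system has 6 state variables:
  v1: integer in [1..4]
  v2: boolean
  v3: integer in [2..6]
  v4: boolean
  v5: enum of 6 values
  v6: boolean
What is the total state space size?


State space = product of domain sizes of all variables.
Domain sizes:
  v1 (integer in [1..4]): 4
  v2 (boolean): 2
  v3 (integer in [2..6]): 5
  v4 (boolean): 2
  v5 (enum of 6 values): 6
  v6 (boolean): 2
Product = 4 * 2 * 5 * 2 * 6 * 2 = 960

960


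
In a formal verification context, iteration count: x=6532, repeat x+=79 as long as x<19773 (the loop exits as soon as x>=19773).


Step 1: x goes from 6532 toward 19773 by 79; the body runs while x<19773, so iterations = ceil((bound-start)/step)
Step 2: Distance=13241
Step 3: ceil(13241/79)=168

168


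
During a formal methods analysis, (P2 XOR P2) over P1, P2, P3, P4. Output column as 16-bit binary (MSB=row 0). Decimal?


Formula: (P2 XOR P2) over P1, P2, P3, P4 (16 rows)
Evaluate each row (bits = P1,P2,P3,P4, MSB first):
  row 0 [0000]: (0 XOR 0) -> 0
  row 1 [0001]: (0 XOR 0) -> 0
  row 2 [0010]: (0 XOR 0) -> 0
  row 3 [0011]: (0 XOR 0) -> 0
  row 4 [0100]: (1 XOR 1) -> 0
  row 5 [0101]: (1 XOR 1) -> 0
  row 6 [0110]: (1 XOR 1) -> 0
  row 7 [0111]: (1 XOR 1) -> 0
  row 8 [1000]: (0 XOR 0) -> 0
  row 9 [1001]: (0 XOR 0) -> 0
  row 10 [1010]: (0 XOR 0) -> 0
  row 11 [1011]: (0 XOR 0) -> 0
  row 12 [1100]: (1 XOR 1) -> 0
  row 13 [1101]: (1 XOR 1) -> 0
  row 14 [1110]: (1 XOR 1) -> 0
  row 15 [1111]: (1 XOR 1) -> 0
Full result column, 4 rows per line (P1,P2 fixed per line; P3,P4 runs 00..11 left to right):
  rows 0-3 [P1,P2=00]: 0000  = hex 0
  rows 4-7 [P1,P2=01]: 0000  = hex 0
  rows 8-11 [P1,P2=10]: 0000  = hex 0
  rows 12-15 [P1,P2=11]: 0000  = hex 0
Output column (row 0 .. row 15) = 0000000000000000
Output column grouped in 4s = 0000 0000 0000 0000 = 0x0000
Convert to decimal digit by digit (value = value*16 + digit):
  0 -> 0
  0*16 + 0 = 0
  0*16 + 0 = 0
  0*16 + 0 = 0
Decimal = 0

0


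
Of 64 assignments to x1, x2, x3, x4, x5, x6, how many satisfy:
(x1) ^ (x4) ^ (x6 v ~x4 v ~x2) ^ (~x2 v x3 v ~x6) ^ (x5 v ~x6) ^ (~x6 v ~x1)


CNF with 6 clauses over 6 vars (64 assignments).
An assignment satisfies CNF iff every clause has >=1 true literal.
Check each row (bits = x1,x2,x3,x4,x5,x6; clause T/F shown):
  row 0 [000000]: clauses=FFTTTT -> 0
  row 1 [000001]: clauses=FFTTFT -> 0
  row 2 [000010]: clauses=FFTTTT -> 0
  row 3 [000011]: clauses=FFTTTT -> 0
  row 4 [000100]: clauses=FTTTTT -> 0
  (every remaining row is evaluated the same way; all 64 results are listed next)
Full result column, 8 rows per line (x1,x2,x3 fixed per line; x4,x5,x6 runs 000..111 left to right):
  rows 0-7 [x1,x2,x3=000]: 00000000  (ones: 0)
  rows 8-15 [x1,x2,x3=001]: 00000000  (ones: 0)
  rows 16-23 [x1,x2,x3=010]: 00000000  (ones: 0)
  rows 24-31 [x1,x2,x3=011]: 00000000  (ones: 0)
  rows 32-39 [x1,x2,x3=100]: 00001010  (ones: 2)
  rows 40-47 [x1,x2,x3=101]: 00001010  (ones: 2)
  rows 48-55 [x1,x2,x3=110]: 00000000  (ones: 0)
  rows 56-63 [x1,x2,x3=111]: 00000000  (ones: 0)
Satisfying assignments = 0+0+0+0+2+2+0+0 = 4

4


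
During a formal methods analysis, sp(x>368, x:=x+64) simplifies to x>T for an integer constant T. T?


Formula: sp(P, x:=E) = exists old_x. (x = E[old_x/x]) AND P[old_x/x] (old_x is the value of x before the assignment; eliminate old_x by solving x = E[old_x/x] for old_x)
Step 1: Precondition P: x>368, i.e. old_x > 368
Step 2: Assignment gives x = old_x + 64, so old_x = x - 64
Step 3: Substitute into P: x - 64 > 368
Step 4: Simplify: x > 368+64 = 432

432


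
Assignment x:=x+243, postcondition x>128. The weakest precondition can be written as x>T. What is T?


Formula: wp(x:=E, P) = P[E/x] (substitute E for x in postcondition)
Step 1: Postcondition: x>128
Step 2: Substitute x+243 for x: x+243>128
Step 3: Solve for x: x > 128-243 = -115

-115


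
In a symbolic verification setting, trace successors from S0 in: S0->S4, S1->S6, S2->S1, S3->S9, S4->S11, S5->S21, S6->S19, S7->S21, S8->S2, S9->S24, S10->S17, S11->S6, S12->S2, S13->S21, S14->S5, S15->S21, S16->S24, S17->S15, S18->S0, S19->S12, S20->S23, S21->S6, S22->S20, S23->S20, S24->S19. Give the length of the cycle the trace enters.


Trace from S0 until a state repeats:
  S0 -> S4 -> S11 -> S6 -> S19 -> S12 -> S2 -> S1 -> S6
S6 first seen at step 3, revisited at step 8.
Cycle length = 8 - 3 = 5

5


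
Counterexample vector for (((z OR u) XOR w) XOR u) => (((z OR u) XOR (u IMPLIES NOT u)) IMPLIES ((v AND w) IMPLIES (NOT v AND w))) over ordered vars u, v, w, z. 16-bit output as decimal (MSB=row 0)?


F1 = (((z OR u) XOR w) XOR u)
F2 = (((z OR u) XOR (u IMPLIES NOT u)) IMPLIES ((v AND w) IMPLIES (NOT v AND w)))
Counterexample to F1=>F2 is where F1=1 and F2=0.
Evaluate each row (bits = u,v,w,z, MSB first):
  row 0 [0000]: F1=0 F2=1 -> F1&~F2 -> 0
  row 1 [0001]: F1=1 F2=1 -> F1&~F2 -> 0
  row 2 [0010]: F1=1 F2=1 -> F1&~F2 -> 0
  row 3 [0011]: F1=0 F2=1 -> F1&~F2 -> 0
  row 4 [0100]: F1=0 F2=1 -> F1&~F2 -> 0
  row 5 [0101]: F1=1 F2=1 -> F1&~F2 -> 0
  row 6 [0110]: F1=1 F2=0 -> F1&~F2 -> 1
  row 7 [0111]: F1=0 F2=1 -> F1&~F2 -> 0
  row 8 [1000]: F1=0 F2=1 -> F1&~F2 -> 0
  row 9 [1001]: F1=0 F2=1 -> F1&~F2 -> 0
  row 10 [1010]: F1=1 F2=1 -> F1&~F2 -> 0
  row 11 [1011]: F1=1 F2=1 -> F1&~F2 -> 0
  row 12 [1100]: F1=0 F2=1 -> F1&~F2 -> 0
  row 13 [1101]: F1=0 F2=1 -> F1&~F2 -> 0
  row 14 [1110]: F1=1 F2=0 -> F1&~F2 -> 1
  row 15 [1111]: F1=1 F2=0 -> F1&~F2 -> 1
Full result column, 4 rows per line (u,v fixed per line; w,z runs 00..11 left to right):
  rows 0-3 [u,v=00]: 0000  = hex 0
  rows 4-7 [u,v=01]: 0010  = hex 2
  rows 8-11 [u,v=10]: 0000  = hex 0
  rows 12-15 [u,v=11]: 0011  = hex 3
Counterexample vector (row 0 .. row 15) = 0000001000000011
Output column grouped in 4s = 0000 0010 0000 0011 = 0x0203
Convert to decimal digit by digit (value = value*16 + digit):
  0 -> 0
  0*16 + 2 = 2
  2*16 + 0 = 32
  32*16 + 3 = 515
Decimal = 515

515


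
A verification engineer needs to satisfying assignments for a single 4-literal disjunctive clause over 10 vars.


Step 1: Total=2^10=1024
Step 2: Unsat when all 4 false: 2^6=64
Step 3: Sat=1024-64=960

960


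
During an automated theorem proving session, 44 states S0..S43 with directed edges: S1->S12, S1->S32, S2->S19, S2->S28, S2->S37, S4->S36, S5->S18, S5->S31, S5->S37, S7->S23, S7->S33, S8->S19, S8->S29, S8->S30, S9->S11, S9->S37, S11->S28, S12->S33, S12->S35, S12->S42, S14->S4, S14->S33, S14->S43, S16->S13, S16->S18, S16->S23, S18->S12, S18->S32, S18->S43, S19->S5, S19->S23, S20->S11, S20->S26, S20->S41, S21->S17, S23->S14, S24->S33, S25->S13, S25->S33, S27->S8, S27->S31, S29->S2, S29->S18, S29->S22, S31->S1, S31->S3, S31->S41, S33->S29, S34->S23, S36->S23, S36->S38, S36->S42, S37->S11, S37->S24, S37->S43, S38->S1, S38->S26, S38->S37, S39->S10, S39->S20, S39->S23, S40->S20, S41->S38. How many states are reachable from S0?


BFS from S0:
  layer 0: {S0}
Reachable set: {S0}
Count = 1

1


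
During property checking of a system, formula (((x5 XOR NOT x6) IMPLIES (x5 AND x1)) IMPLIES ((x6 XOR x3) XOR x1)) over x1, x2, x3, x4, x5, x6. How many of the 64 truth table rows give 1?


Formula: (((x5 XOR NOT x6) IMPLIES (x5 AND x1)) IMPLIES ((x6 XOR x3) XOR x1)) over 6 vars (64 rows)
Evaluate each row (x1, x2, x3, x4, x5, x6 as bits, MSB first):
  row 0 [000000]: (((0 XOR NOT 0) IMPLIES (0 AND 0)) IMPLIES ((0 XOR 0) XOR 0)) -> 1
  row 1 [000001]: (((0 XOR NOT 1) IMPLIES (0 AND 0)) IMPLIES ((1 XOR 0) XOR 0)) -> 1
  row 2 [000010]: (((1 XOR NOT 0) IMPLIES (1 AND 0)) IMPLIES ((0 XOR 0) XOR 0)) -> 0
  row 3 [000011]: (((1 XOR NOT 1) IMPLIES (1 AND 0)) IMPLIES ((1 XOR 0) XOR 0)) -> 1
  row 4 [000100]: (((0 XOR NOT 0) IMPLIES (0 AND 0)) IMPLIES ((0 XOR 0) XOR 0)) -> 1
  (every remaining row is evaluated the same way; all 64 results are listed next)
Full result column, 8 rows per line (x1,x2,x3 fixed per line; x4,x5,x6 runs 000..111 left to right):
  rows 0-7 [x1,x2,x3=000]: 11011101  (ones: 6)
  rows 8-15 [x1,x2,x3=001]: 10111011  (ones: 6)
  rows 16-23 [x1,x2,x3=010]: 11011101  (ones: 6)
  rows 24-31 [x1,x2,x3=011]: 10111011  (ones: 6)
  rows 32-39 [x1,x2,x3=100]: 10101010  (ones: 4)
  rows 40-47 [x1,x2,x3=101]: 11011101  (ones: 6)
  rows 48-55 [x1,x2,x3=110]: 10101010  (ones: 4)
  rows 56-63 [x1,x2,x3=111]: 11011101  (ones: 6)
Count of 1-rows = 6+6+6+6+4+6+4+6 = 44

44
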